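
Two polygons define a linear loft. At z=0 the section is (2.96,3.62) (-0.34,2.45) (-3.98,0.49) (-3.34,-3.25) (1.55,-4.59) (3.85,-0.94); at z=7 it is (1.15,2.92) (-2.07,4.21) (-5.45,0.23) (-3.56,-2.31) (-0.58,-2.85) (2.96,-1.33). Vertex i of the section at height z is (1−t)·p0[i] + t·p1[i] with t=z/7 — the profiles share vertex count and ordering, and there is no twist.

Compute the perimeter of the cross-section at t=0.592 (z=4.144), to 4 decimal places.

Perimeter at t=0.592: 23.6219

Cross-section at t=0.592: each vertex is (1-t)·p0[i] + t·p1[i].
  v1: (1-0.592)·(2.96,3.62) + 0.592·(1.15,2.92) = (1.8885,3.2056)
  v2: (1-0.592)·(-0.34,2.45) + 0.592·(-2.07,4.21) = (-1.3642,3.4919)
  v3: (1-0.592)·(-3.98,0.49) + 0.592·(-5.45,0.23) = (-4.8502,0.3361)
  v4: (1-0.592)·(-3.34,-3.25) + 0.592·(-3.56,-2.31) = (-3.4702,-2.6935)
  v5: (1-0.592)·(1.55,-4.59) + 0.592·(-0.58,-2.85) = (0.2890,-3.5599)
  v6: (1-0.592)·(3.85,-0.94) + 0.592·(2.96,-1.33) = (3.3231,-1.1709)
Perimeter = Σ |v_{i+1} − v_i|:
  edge 1→2: √(-3.2526² + 0.2863²) = 3.2652 (running 3.2652)
  edge 2→3: √(-3.4861² + -3.1558²) = 4.7023 (running 7.9676)
  edge 3→4: √(1.3800² + -3.0296²) = 3.3291 (running 11.2967)
  edge 4→5: √(3.7593² + -0.8664²) = 3.8578 (running 15.1545)
  edge 5→6: √(3.0341² + 2.3890²) = 3.8618 (running 19.0162)
  edge 6→1: √(-1.4346² + 4.3765²) = 4.6056 (running 23.6219)
Perimeter = 23.6219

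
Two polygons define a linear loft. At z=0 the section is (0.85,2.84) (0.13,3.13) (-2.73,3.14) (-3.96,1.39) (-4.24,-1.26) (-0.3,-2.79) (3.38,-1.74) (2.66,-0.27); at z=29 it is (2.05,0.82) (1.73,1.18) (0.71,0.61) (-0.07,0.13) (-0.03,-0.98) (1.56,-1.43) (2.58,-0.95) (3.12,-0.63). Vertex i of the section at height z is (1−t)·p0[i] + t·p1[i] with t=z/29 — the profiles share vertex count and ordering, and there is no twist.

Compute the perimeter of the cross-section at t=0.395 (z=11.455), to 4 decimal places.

Perimeter at t=0.395: 16.3587

Cross-section at t=0.395: each vertex is (1-t)·p0[i] + t·p1[i].
  v1: (1-0.395)·(0.85,2.84) + 0.395·(2.05,0.82) = (1.3240,2.0421)
  v2: (1-0.395)·(0.13,3.13) + 0.395·(1.73,1.18) = (0.7620,2.3598)
  v3: (1-0.395)·(-2.73,3.14) + 0.395·(0.71,0.61) = (-1.3712,2.1406)
  v4: (1-0.395)·(-3.96,1.39) + 0.395·(-0.07,0.13) = (-2.4234,0.8923)
  v5: (1-0.395)·(-4.24,-1.26) + 0.395·(-0.03,-0.98) = (-2.5770,-1.1494)
  v6: (1-0.395)·(-0.3,-2.79) + 0.395·(1.56,-1.43) = (0.4347,-2.2528)
  v7: (1-0.395)·(3.38,-1.74) + 0.395·(2.58,-0.95) = (3.0640,-1.4280)
  v8: (1-0.395)·(2.66,-0.27) + 0.395·(3.12,-0.63) = (2.8417,-0.4122)
Perimeter = Σ |v_{i+1} − v_i|:
  edge 1→2: √(-0.5620² + 0.3176²) = 0.6456 (running 0.6456)
  edge 2→3: √(-2.1332² + -0.2191²) = 2.1444 (running 2.7900)
  edge 3→4: √(-1.0522² + -1.2484²) = 1.6327 (running 4.4226)
  edge 4→5: √(-0.1536² + -2.0417²) = 2.0475 (running 6.4701)
  edge 5→6: √(3.0118² + -1.1034²) = 3.2075 (running 9.6776)
  edge 6→7: √(2.6293² + 0.8249²) = 2.7556 (running 12.4333)
  edge 7→8: √(-0.2223² + 1.0158²) = 1.0398 (running 13.4731)
  edge 8→1: √(-1.5177² + 2.4543²) = 2.8857 (running 16.3587)
Perimeter = 16.3587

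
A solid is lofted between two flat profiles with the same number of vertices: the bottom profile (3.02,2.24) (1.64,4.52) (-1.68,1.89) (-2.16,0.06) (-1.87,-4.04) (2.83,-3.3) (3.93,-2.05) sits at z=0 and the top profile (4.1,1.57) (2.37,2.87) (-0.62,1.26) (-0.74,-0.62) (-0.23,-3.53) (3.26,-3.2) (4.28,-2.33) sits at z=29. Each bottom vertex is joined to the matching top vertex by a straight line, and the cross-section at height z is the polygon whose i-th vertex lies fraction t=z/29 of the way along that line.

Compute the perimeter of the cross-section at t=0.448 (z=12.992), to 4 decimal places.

Perimeter at t=0.448: 21.5781

Cross-section at t=0.448: each vertex is (1-t)·p0[i] + t·p1[i].
  v1: (1-0.448)·(3.02,2.24) + 0.448·(4.1,1.57) = (3.5038,1.9398)
  v2: (1-0.448)·(1.64,4.52) + 0.448·(2.37,2.87) = (1.9670,3.7808)
  v3: (1-0.448)·(-1.68,1.89) + 0.448·(-0.62,1.26) = (-1.2051,1.6078)
  v4: (1-0.448)·(-2.16,0.06) + 0.448·(-0.74,-0.62) = (-1.5238,-0.2446)
  v5: (1-0.448)·(-1.87,-4.04) + 0.448·(-0.23,-3.53) = (-1.1353,-3.8115)
  v6: (1-0.448)·(2.83,-3.3) + 0.448·(3.26,-3.2) = (3.0226,-3.2552)
  v7: (1-0.448)·(3.93,-2.05) + 0.448·(4.28,-2.33) = (4.0868,-2.1754)
Perimeter = Σ |v_{i+1} − v_i|:
  edge 1→2: √(-1.5368² + 1.8410²) = 2.3981 (running 2.3981)
  edge 2→3: √(-3.1722² + -2.1730²) = 3.8451 (running 6.2432)
  edge 3→4: √(-0.3187² + -1.8524²) = 1.8796 (running 8.1228)
  edge 4→5: √(0.3886² + -3.5669²) = 3.5880 (running 11.7108)
  edge 5→6: √(4.1579² + 0.5563²) = 4.1950 (running 15.9058)
  edge 6→7: √(1.0642² + 1.0798²) = 1.5160 (running 17.4218)
  edge 7→1: √(-0.5830² + 4.1153²) = 4.1564 (running 21.5781)
Perimeter = 21.5781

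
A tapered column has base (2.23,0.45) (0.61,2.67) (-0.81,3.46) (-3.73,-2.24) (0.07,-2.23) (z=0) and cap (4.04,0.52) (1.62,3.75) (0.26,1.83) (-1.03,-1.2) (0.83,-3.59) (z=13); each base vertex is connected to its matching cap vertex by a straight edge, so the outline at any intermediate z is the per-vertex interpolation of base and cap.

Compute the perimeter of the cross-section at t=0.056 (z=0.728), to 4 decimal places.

Cross-section at t=0.056: each vertex is (1-t)·p0[i] + t·p1[i].
  v1: (1-0.056)·(2.23,0.45) + 0.056·(4.04,0.52) = (2.3314,0.4539)
  v2: (1-0.056)·(0.61,2.67) + 0.056·(1.62,3.75) = (0.6666,2.7305)
  v3: (1-0.056)·(-0.81,3.46) + 0.056·(0.26,1.83) = (-0.7501,3.3687)
  v4: (1-0.056)·(-3.73,-2.24) + 0.056·(-1.03,-1.2) = (-3.5788,-2.1818)
  v5: (1-0.056)·(0.07,-2.23) + 0.056·(0.83,-3.59) = (0.1126,-2.3062)
Perimeter = Σ |v_{i+1} − v_i|:
  edge 1→2: √(-1.6648² + 2.2766²) = 2.8203 (running 2.8203)
  edge 2→3: √(-1.4166² + 0.6382²) = 1.5538 (running 4.3741)
  edge 3→4: √(-2.8287² + -5.5505²) = 6.2297 (running 10.6038)
  edge 4→5: √(3.6914² + -0.1244²) = 3.6935 (running 14.2973)
  edge 5→1: √(2.2188² + 2.7601²) = 3.5413 (running 17.8386)
Perimeter = 17.8386

Perimeter at t=0.056: 17.8386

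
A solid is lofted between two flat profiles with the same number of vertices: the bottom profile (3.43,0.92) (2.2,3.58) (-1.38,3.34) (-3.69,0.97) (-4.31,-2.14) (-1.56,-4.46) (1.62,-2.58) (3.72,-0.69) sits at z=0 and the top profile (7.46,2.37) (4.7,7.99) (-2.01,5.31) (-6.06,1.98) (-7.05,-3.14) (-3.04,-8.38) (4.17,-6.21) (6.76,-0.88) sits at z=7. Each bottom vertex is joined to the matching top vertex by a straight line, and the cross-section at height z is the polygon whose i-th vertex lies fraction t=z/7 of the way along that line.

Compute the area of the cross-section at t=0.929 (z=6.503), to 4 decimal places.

Cross-section at t=0.929: each vertex is (1-t)·p0[i] + t·p1[i].
  v1: (1-0.929)·(3.43,0.92) + 0.929·(7.46,2.37) = (7.1739,2.2671)
  v2: (1-0.929)·(2.2,3.58) + 0.929·(4.7,7.99) = (4.5225,7.6769)
  v3: (1-0.929)·(-1.38,3.34) + 0.929·(-2.01,5.31) = (-1.9653,5.1701)
  v4: (1-0.929)·(-3.69,0.97) + 0.929·(-6.06,1.98) = (-5.8917,1.9083)
  v5: (1-0.929)·(-4.31,-2.14) + 0.929·(-7.05,-3.14) = (-6.8555,-3.0690)
  v6: (1-0.929)·(-1.56,-4.46) + 0.929·(-3.04,-8.38) = (-2.9349,-8.1017)
  v7: (1-0.929)·(1.62,-2.58) + 0.929·(4.17,-6.21) = (3.9889,-5.9523)
  v8: (1-0.929)·(3.72,-0.69) + 0.929·(6.76,-0.88) = (6.5442,-0.8665)
Shoelace sum Σ(x_i·y_{i+1} − x_{i+1}·y_i):
  i=1: 7.1739·7.6769 − 4.5225·2.2671 = +44.8203 (running +44.8203)
  i=2: 4.5225·5.1701 − -1.9653·7.6769 = +38.4691 (running +83.2894)
  i=3: -1.9653·1.9083 − -5.8917·5.1701 = +26.7107 (running +110.0001)
  i=4: -5.8917·-3.0690 − -6.8555·1.9083 = +31.1639 (running +141.1640)
  i=5: -6.8555·-8.1017 − -2.9349·-3.0690 = +46.5335 (running +187.6975)
  i=6: -2.9349·-5.9523 − 3.9889·-8.1017 = +49.7866 (running +237.4841)
  i=7: 3.9889·-0.8665 − 6.5442·-5.9523 = +35.4961 (running +272.9802)
  i=8: 6.5442·2.2671 − 7.1739·-0.8665 = +21.0522 (running +294.0324)
Area = |Σ|/2 = |294.0324|/2 = 147.0162

Area at t=0.929: 147.0162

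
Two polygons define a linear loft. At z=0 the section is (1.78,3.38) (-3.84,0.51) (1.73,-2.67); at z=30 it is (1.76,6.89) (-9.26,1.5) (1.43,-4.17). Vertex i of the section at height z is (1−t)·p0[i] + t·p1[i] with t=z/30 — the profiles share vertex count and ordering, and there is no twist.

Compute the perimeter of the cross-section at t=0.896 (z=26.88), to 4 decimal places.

Perimeter at t=0.896: 33.7000

Cross-section at t=0.896: each vertex is (1-t)·p0[i] + t·p1[i].
  v1: (1-0.896)·(1.78,3.38) + 0.896·(1.76,6.89) = (1.7621,6.5250)
  v2: (1-0.896)·(-3.84,0.51) + 0.896·(-9.26,1.5) = (-8.6963,1.3970)
  v3: (1-0.896)·(1.73,-2.67) + 0.896·(1.43,-4.17) = (1.4612,-4.0140)
Perimeter = Σ |v_{i+1} − v_i|:
  edge 1→2: √(-10.4584² + -5.1279²) = 11.6479 (running 11.6479)
  edge 2→3: √(10.1575² + -5.4110²) = 11.5089 (running 23.1568)
  edge 3→1: √(0.3009² + 10.5390²) = 10.5433 (running 33.7000)
Perimeter = 33.7000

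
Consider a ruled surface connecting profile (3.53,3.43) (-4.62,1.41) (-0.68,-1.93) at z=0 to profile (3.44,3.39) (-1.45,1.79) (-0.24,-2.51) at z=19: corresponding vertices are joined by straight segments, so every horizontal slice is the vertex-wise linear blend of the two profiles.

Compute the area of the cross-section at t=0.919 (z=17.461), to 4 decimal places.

Cross-section at t=0.919: each vertex is (1-t)·p0[i] + t·p1[i].
  v1: (1-0.919)·(3.53,3.43) + 0.919·(3.44,3.39) = (3.4473,3.3932)
  v2: (1-0.919)·(-4.62,1.41) + 0.919·(-1.45,1.79) = (-1.7068,1.7592)
  v3: (1-0.919)·(-0.68,-1.93) + 0.919·(-0.24,-2.51) = (-0.2756,-2.4630)
Shoelace sum Σ(x_i·y_{i+1} − x_{i+1}·y_i):
  i=1: 3.4473·1.7592 − -1.7068·3.3932 = +11.8560 (running +11.8560)
  i=2: -1.7068·-2.4630 − -0.2756·1.7592 = +4.6887 (running +16.5447)
  i=3: -0.2756·3.3932 − 3.4473·-2.4630 = +7.5554 (running +24.1002)
Area = |Σ|/2 = |24.1002|/2 = 12.0501

Area at t=0.919: 12.0501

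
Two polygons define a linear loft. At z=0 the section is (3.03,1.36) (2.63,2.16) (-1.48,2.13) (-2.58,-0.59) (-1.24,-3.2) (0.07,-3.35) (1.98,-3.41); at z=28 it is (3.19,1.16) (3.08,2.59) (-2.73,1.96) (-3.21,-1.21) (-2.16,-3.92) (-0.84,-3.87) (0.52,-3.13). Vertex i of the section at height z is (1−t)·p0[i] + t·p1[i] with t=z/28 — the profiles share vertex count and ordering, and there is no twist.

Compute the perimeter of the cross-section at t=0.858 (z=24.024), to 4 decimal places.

Cross-section at t=0.858: each vertex is (1-t)·p0[i] + t·p1[i].
  v1: (1-0.858)·(3.03,1.36) + 0.858·(3.19,1.16) = (3.1673,1.1884)
  v2: (1-0.858)·(2.63,2.16) + 0.858·(3.08,2.59) = (3.0161,2.5289)
  v3: (1-0.858)·(-1.48,2.13) + 0.858·(-2.73,1.96) = (-2.5525,1.9841)
  v4: (1-0.858)·(-2.58,-0.59) + 0.858·(-3.21,-1.21) = (-3.1205,-1.1220)
  v5: (1-0.858)·(-1.24,-3.2) + 0.858·(-2.16,-3.92) = (-2.0294,-3.8178)
  v6: (1-0.858)·(0.07,-3.35) + 0.858·(-0.84,-3.87) = (-0.7108,-3.7962)
  v7: (1-0.858)·(1.98,-3.41) + 0.858·(0.52,-3.13) = (0.7273,-3.1698)
Perimeter = Σ |v_{i+1} − v_i|:
  edge 1→2: √(-0.1512² + 1.3405²) = 1.3490 (running 1.3490)
  edge 2→3: √(-5.5686² + -0.5448²) = 5.5952 (running 6.9442)
  edge 3→4: √(-0.5680² + -3.1061²) = 3.1576 (running 10.1018)
  edge 4→5: √(1.0912² + -2.6958²) = 2.9083 (running 13.0101)
  edge 5→6: √(1.3186² + 0.0216²) = 1.3188 (running 14.3289)
  edge 6→7: √(1.4381² + 0.6264²) = 1.5686 (running 15.8975)
  edge 7→1: √(2.4400² + 4.3582²) = 4.9947 (running 20.8922)
Perimeter = 20.8922

Perimeter at t=0.858: 20.8922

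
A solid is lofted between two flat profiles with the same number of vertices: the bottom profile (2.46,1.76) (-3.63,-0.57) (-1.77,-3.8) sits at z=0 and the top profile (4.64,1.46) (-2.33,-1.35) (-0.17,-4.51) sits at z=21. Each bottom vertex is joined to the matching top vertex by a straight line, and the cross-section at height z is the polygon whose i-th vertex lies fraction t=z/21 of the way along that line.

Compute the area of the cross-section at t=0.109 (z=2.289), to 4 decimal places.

Area at t=0.109: 12.2212

Cross-section at t=0.109: each vertex is (1-t)·p0[i] + t·p1[i].
  v1: (1-0.109)·(2.46,1.76) + 0.109·(4.64,1.46) = (2.6976,1.7273)
  v2: (1-0.109)·(-3.63,-0.57) + 0.109·(-2.33,-1.35) = (-3.4883,-0.6550)
  v3: (1-0.109)·(-1.77,-3.8) + 0.109·(-0.17,-4.51) = (-1.5956,-3.8774)
Shoelace sum Σ(x_i·y_{i+1} − x_{i+1}·y_i):
  i=1: 2.6976·-0.6550 − -3.4883·1.7273 = +4.2583 (running +4.2583)
  i=2: -3.4883·-3.8774 − -1.5956·-0.6550 = +12.4803 (running +16.7387)
  i=3: -1.5956·1.7273 − 2.6976·-3.8774 = +7.7036 (running +24.4423)
Area = |Σ|/2 = |24.4423|/2 = 12.2212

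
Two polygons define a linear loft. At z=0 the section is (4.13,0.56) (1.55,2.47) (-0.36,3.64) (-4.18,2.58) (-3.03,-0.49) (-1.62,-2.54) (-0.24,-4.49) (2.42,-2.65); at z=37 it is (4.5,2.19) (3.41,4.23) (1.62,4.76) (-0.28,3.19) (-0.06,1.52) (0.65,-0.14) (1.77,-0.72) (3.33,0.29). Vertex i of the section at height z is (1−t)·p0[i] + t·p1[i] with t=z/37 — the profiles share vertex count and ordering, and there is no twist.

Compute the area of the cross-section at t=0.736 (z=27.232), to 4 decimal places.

Cross-section at t=0.736: each vertex is (1-t)·p0[i] + t·p1[i].
  v1: (1-0.736)·(4.13,0.56) + 0.736·(4.5,2.19) = (4.4023,1.7597)
  v2: (1-0.736)·(1.55,2.47) + 0.736·(3.41,4.23) = (2.9190,3.7654)
  v3: (1-0.736)·(-0.36,3.64) + 0.736·(1.62,4.76) = (1.0973,4.4643)
  v4: (1-0.736)·(-4.18,2.58) + 0.736·(-0.28,3.19) = (-1.3096,3.0290)
  v5: (1-0.736)·(-3.03,-0.49) + 0.736·(-0.06,1.52) = (-0.8441,0.9894)
  v6: (1-0.736)·(-1.62,-2.54) + 0.736·(0.65,-0.14) = (0.0507,-0.7736)
  v7: (1-0.736)·(-0.24,-4.49) + 0.736·(1.77,-0.72) = (1.2394,-1.7153)
  v8: (1-0.736)·(2.42,-2.65) + 0.736·(3.33,0.29) = (3.0898,-0.4862)
Shoelace sum Σ(x_i·y_{i+1} − x_{i+1}·y_i):
  i=1: 4.4023·3.7654 − 2.9190·1.7597 = +11.4399 (running +11.4399)
  i=2: 2.9190·4.4643 − 1.0973·3.7654 = +8.8995 (running +20.3394)
  i=3: 1.0973·3.0290 − -1.3096·4.4643 = +9.1701 (running +29.5095)
  i=4: -1.3096·0.9894 − -0.8441·3.0290 = +1.2610 (running +30.7705)
  i=5: -0.8441·-0.7736 − 0.0507·0.9894 = +0.6028 (running +31.3733)
  i=6: 0.0507·-1.7153 − 1.2394·-0.7736 = +0.8718 (running +32.2451)
  i=7: 1.2394·-0.4862 − 3.0898·-1.7153 = +4.6973 (running +36.9424)
  i=8: 3.0898·1.7597 − 4.4023·-0.4862 = +7.5772 (running +44.5196)
Area = |Σ|/2 = |44.5196|/2 = 22.2598

Area at t=0.736: 22.2598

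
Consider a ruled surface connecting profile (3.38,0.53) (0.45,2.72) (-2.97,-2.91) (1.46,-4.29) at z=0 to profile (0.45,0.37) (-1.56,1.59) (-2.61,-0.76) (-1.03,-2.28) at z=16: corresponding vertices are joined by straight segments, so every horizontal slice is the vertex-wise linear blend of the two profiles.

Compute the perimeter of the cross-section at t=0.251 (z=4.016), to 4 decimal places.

Cross-section at t=0.251: each vertex is (1-t)·p0[i] + t·p1[i].
  v1: (1-0.251)·(3.38,0.53) + 0.251·(0.45,0.37) = (2.6446,0.4898)
  v2: (1-0.251)·(0.45,2.72) + 0.251·(-1.56,1.59) = (-0.0545,2.4364)
  v3: (1-0.251)·(-2.97,-2.91) + 0.251·(-2.61,-0.76) = (-2.8796,-2.3704)
  v4: (1-0.251)·(1.46,-4.29) + 0.251·(-1.03,-2.28) = (0.8350,-3.7855)
Perimeter = Σ |v_{i+1} − v_i|:
  edge 1→2: √(-2.6991² + 1.9465²) = 3.3278 (running 3.3278)
  edge 2→3: √(-2.8251² + -4.8067²) = 5.5755 (running 8.9032)
  edge 3→4: √(3.7147² + -1.4151²) = 3.9751 (running 12.8783)
  edge 4→1: √(1.8096² + 4.2753²) = 4.6425 (running 17.5208)
Perimeter = 17.5208

Perimeter at t=0.251: 17.5208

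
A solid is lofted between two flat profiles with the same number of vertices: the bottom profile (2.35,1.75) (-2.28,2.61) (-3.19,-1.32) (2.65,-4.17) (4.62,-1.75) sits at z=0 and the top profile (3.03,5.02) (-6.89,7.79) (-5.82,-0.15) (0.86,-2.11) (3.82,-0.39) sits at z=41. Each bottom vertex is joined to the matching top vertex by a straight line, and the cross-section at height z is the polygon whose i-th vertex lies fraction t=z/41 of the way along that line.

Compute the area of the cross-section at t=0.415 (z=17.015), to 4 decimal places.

Cross-section at t=0.415: each vertex is (1-t)·p0[i] + t·p1[i].
  v1: (1-0.415)·(2.35,1.75) + 0.415·(3.03,5.02) = (2.6322,3.1071)
  v2: (1-0.415)·(-2.28,2.61) + 0.415·(-6.89,7.79) = (-4.1931,4.7597)
  v3: (1-0.415)·(-3.19,-1.32) + 0.415·(-5.82,-0.15) = (-4.2814,-0.8345)
  v4: (1-0.415)·(2.65,-4.17) + 0.415·(0.86,-2.11) = (1.9071,-3.3151)
  v5: (1-0.415)·(4.62,-1.75) + 0.415·(3.82,-0.39) = (4.2880,-1.1856)
Shoelace sum Σ(x_i·y_{i+1} − x_{i+1}·y_i):
  i=1: 2.6322·4.7597 − -4.1931·3.1071 = +25.5568 (running +25.5568)
  i=2: -4.1931·-0.8345 − -4.2814·4.7597 = +23.8774 (running +49.4342)
  i=3: -4.2814·-3.3151 − 1.9071·-0.8345 = +15.7849 (running +65.2191)
  i=4: 1.9071·-1.1856 − 4.2880·-3.3151 = +11.9540 (running +77.1731)
  i=5: 4.2880·3.1071 − 2.6322·-1.1856 = +16.4438 (running +93.6169)
Area = |Σ|/2 = |93.6169|/2 = 46.8084

Area at t=0.415: 46.8084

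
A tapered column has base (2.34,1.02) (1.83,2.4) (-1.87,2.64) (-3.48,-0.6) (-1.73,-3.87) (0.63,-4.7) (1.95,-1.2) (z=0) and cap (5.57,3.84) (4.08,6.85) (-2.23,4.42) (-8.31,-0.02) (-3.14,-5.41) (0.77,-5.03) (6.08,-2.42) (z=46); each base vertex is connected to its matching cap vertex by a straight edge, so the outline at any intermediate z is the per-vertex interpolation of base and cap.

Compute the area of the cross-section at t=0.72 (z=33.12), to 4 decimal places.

Cross-section at t=0.72: each vertex is (1-t)·p0[i] + t·p1[i].
  v1: (1-0.72)·(2.34,1.02) + 0.72·(5.57,3.84) = (4.6656,3.0504)
  v2: (1-0.72)·(1.83,2.4) + 0.72·(4.08,6.85) = (3.4500,5.6040)
  v3: (1-0.72)·(-1.87,2.64) + 0.72·(-2.23,4.42) = (-2.1292,3.9216)
  v4: (1-0.72)·(-3.48,-0.6) + 0.72·(-8.31,-0.02) = (-6.9576,-0.1824)
  v5: (1-0.72)·(-1.73,-3.87) + 0.72·(-3.14,-5.41) = (-2.7452,-4.9788)
  v6: (1-0.72)·(0.63,-4.7) + 0.72·(0.77,-5.03) = (0.7308,-4.9376)
  v7: (1-0.72)·(1.95,-1.2) + 0.72·(6.08,-2.42) = (4.9236,-2.0784)
Shoelace sum Σ(x_i·y_{i+1} − x_{i+1}·y_i):
  i=1: 4.6656·5.6040 − 3.4500·3.0504 = +15.6221 (running +15.6221)
  i=2: 3.4500·3.9216 − -2.1292·5.6040 = +25.4616 (running +41.0837)
  i=3: -2.1292·-0.1824 − -6.9576·3.9216 = +27.6733 (running +68.7570)
  i=4: -6.9576·-4.9788 − -2.7452·-0.1824 = +34.1398 (running +102.8968)
  i=5: -2.7452·-4.9376 − 0.7308·-4.9788 = +17.1932 (running +120.0900)
  i=6: 0.7308·-2.0784 − 4.9236·-4.9376 = +22.7919 (running +142.8818)
  i=7: 4.9236·3.0504 − 4.6656·-2.0784 = +24.7159 (running +167.5978)
Area = |Σ|/2 = |167.5978|/2 = 83.7989

Area at t=0.72: 83.7989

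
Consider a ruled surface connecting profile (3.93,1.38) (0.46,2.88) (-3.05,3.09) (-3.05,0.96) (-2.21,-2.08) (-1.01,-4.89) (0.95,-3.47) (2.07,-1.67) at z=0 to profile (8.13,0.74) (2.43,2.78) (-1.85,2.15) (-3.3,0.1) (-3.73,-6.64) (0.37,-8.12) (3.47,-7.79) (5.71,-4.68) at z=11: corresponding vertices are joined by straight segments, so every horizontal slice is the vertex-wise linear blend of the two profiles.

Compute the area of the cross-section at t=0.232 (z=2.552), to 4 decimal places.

Cross-section at t=0.232: each vertex is (1-t)·p0[i] + t·p1[i].
  v1: (1-0.232)·(3.93,1.38) + 0.232·(8.13,0.74) = (4.9044,1.2315)
  v2: (1-0.232)·(0.46,2.88) + 0.232·(2.43,2.78) = (0.9170,2.8568)
  v3: (1-0.232)·(-3.05,3.09) + 0.232·(-1.85,2.15) = (-2.7716,2.8719)
  v4: (1-0.232)·(-3.05,0.96) + 0.232·(-3.3,0.1) = (-3.1080,0.7605)
  v5: (1-0.232)·(-2.21,-2.08) + 0.232·(-3.73,-6.64) = (-2.5626,-3.1379)
  v6: (1-0.232)·(-1.01,-4.89) + 0.232·(0.37,-8.12) = (-0.6898,-5.6394)
  v7: (1-0.232)·(0.95,-3.47) + 0.232·(3.47,-7.79) = (1.5346,-4.4722)
  v8: (1-0.232)·(2.07,-1.67) + 0.232·(5.71,-4.68) = (2.9145,-2.3683)
Shoelace sum Σ(x_i·y_{i+1} − x_{i+1}·y_i):
  i=1: 4.9044·2.8568 − 0.9170·1.2315 = +12.8815 (running +12.8815)
  i=2: 0.9170·2.8719 − -2.7716·2.8568 = +10.5516 (running +23.4331)
  i=3: -2.7716·0.7605 − -3.1080·2.8719 = +6.8182 (running +30.2513)
  i=4: -3.1080·-3.1379 − -2.5626·0.7605 = +11.7015 (running +41.9528)
  i=5: -2.5626·-5.6394 − -0.6898·-3.1379 = +12.2870 (running +54.2398)
  i=6: -0.6898·-4.4722 − 1.5346·-5.6394 = +11.7395 (running +65.9793)
  i=7: 1.5346·-2.3683 − 2.9145·-4.4722 = +9.3997 (running +75.3790)
  i=8: 2.9145·1.2315 − 4.9044·-2.3683 = +15.2044 (running +90.5835)
Area = |Σ|/2 = |90.5835|/2 = 45.2917

Area at t=0.232: 45.2917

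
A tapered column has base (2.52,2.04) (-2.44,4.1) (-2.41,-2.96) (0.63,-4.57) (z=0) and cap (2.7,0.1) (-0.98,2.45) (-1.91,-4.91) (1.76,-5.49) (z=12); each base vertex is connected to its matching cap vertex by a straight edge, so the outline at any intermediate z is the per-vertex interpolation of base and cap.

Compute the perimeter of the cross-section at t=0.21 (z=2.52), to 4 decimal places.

Cross-section at t=0.21: each vertex is (1-t)·p0[i] + t·p1[i].
  v1: (1-0.21)·(2.52,2.04) + 0.21·(2.7,0.1) = (2.5578,1.6326)
  v2: (1-0.21)·(-2.44,4.1) + 0.21·(-0.98,2.45) = (-2.1334,3.7535)
  v3: (1-0.21)·(-2.41,-2.96) + 0.21·(-1.91,-4.91) = (-2.3050,-3.3695)
  v4: (1-0.21)·(0.63,-4.57) + 0.21·(1.76,-5.49) = (0.8673,-4.7632)
Perimeter = Σ |v_{i+1} − v_i|:
  edge 1→2: √(-4.6912² + 2.1209²) = 5.1484 (running 5.1484)
  edge 2→3: √(-0.1716² + -7.1230²) = 7.1251 (running 12.2734)
  edge 3→4: √(3.1723² + -1.3937²) = 3.4650 (running 15.7384)
  edge 4→1: √(1.6905² + 6.3958²) = 6.6154 (running 22.3538)
Perimeter = 22.3538

Perimeter at t=0.21: 22.3538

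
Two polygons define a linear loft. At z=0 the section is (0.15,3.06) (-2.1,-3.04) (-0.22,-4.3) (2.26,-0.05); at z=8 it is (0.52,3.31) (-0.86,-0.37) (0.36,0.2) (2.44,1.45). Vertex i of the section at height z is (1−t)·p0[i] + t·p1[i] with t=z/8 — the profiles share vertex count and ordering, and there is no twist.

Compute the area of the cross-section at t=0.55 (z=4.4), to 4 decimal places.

Area at t=0.55: 9.1864

Cross-section at t=0.55: each vertex is (1-t)·p0[i] + t·p1[i].
  v1: (1-0.55)·(0.15,3.06) + 0.55·(0.52,3.31) = (0.3535,3.1975)
  v2: (1-0.55)·(-2.1,-3.04) + 0.55·(-0.86,-0.37) = (-1.4180,-1.5715)
  v3: (1-0.55)·(-0.22,-4.3) + 0.55·(0.36,0.2) = (0.0990,-1.8250)
  v4: (1-0.55)·(2.26,-0.05) + 0.55·(2.44,1.45) = (2.3590,0.7750)
Shoelace sum Σ(x_i·y_{i+1} − x_{i+1}·y_i):
  i=1: 0.3535·-1.5715 − -1.4180·3.1975 = +3.9785 (running +3.9785)
  i=2: -1.4180·-1.8250 − 0.0990·-1.5715 = +2.7434 (running +6.7220)
  i=3: 0.0990·0.7750 − 2.3590·-1.8250 = +4.3819 (running +11.1039)
  i=4: 2.3590·3.1975 − 0.3535·0.7750 = +7.2689 (running +18.3728)
Area = |Σ|/2 = |18.3728|/2 = 9.1864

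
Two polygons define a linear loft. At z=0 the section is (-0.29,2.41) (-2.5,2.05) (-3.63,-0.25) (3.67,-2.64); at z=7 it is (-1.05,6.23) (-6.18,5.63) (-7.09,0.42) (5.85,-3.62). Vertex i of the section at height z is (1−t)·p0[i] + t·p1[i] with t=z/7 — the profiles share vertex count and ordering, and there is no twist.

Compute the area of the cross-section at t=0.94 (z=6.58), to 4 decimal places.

Area at t=0.94: 59.2038

Cross-section at t=0.94: each vertex is (1-t)·p0[i] + t·p1[i].
  v1: (1-0.94)·(-0.29,2.41) + 0.94·(-1.05,6.23) = (-1.0044,6.0008)
  v2: (1-0.94)·(-2.5,2.05) + 0.94·(-6.18,5.63) = (-5.9592,5.4152)
  v3: (1-0.94)·(-3.63,-0.25) + 0.94·(-7.09,0.42) = (-6.8824,0.3798)
  v4: (1-0.94)·(3.67,-2.64) + 0.94·(5.85,-3.62) = (5.7192,-3.5612)
Shoelace sum Σ(x_i·y_{i+1} − x_{i+1}·y_i):
  i=1: -1.0044·5.4152 − -5.9592·6.0008 = +30.3209 (running +30.3209)
  i=2: -5.9592·0.3798 − -6.8824·5.4152 = +35.0063 (running +65.3272)
  i=3: -6.8824·-3.5612 − 5.7192·0.3798 = +22.3375 (running +87.6647)
  i=4: 5.7192·6.0008 − -1.0044·-3.5612 = +30.7429 (running +118.4076)
Area = |Σ|/2 = |118.4076|/2 = 59.2038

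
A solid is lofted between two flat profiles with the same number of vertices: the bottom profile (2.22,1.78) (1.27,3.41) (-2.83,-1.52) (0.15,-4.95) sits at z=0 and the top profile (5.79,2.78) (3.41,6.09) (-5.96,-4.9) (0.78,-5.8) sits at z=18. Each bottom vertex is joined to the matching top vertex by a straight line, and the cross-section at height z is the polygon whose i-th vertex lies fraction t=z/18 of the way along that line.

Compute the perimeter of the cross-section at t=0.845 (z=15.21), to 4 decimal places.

Perimeter at t=0.845: 32.6864

Cross-section at t=0.845: each vertex is (1-t)·p0[i] + t·p1[i].
  v1: (1-0.845)·(2.22,1.78) + 0.845·(5.79,2.78) = (5.2367,2.6250)
  v2: (1-0.845)·(1.27,3.41) + 0.845·(3.41,6.09) = (3.0783,5.6746)
  v3: (1-0.845)·(-2.83,-1.52) + 0.845·(-5.96,-4.9) = (-5.4748,-4.3761)
  v4: (1-0.845)·(0.15,-4.95) + 0.845·(0.78,-5.8) = (0.6824,-5.6683)
Perimeter = Σ |v_{i+1} − v_i|:
  edge 1→2: √(-2.1583² + 3.0496²) = 3.7361 (running 3.7361)
  edge 2→3: √(-8.5532² + -10.0507²) = 13.1975 (running 16.9336)
  edge 3→4: √(6.1572² + -1.2922²) = 6.2913 (running 23.2249)
  edge 4→1: √(4.5543² + 8.2933²) = 9.4615 (running 32.6864)
Perimeter = 32.6864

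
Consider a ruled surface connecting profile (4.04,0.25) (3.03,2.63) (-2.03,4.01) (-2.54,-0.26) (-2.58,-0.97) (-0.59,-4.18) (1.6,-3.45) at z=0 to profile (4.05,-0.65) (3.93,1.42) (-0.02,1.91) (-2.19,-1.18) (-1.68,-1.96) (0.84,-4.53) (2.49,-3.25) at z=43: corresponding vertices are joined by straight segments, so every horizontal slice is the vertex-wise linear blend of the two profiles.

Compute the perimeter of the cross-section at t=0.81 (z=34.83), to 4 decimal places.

Perimeter at t=0.81: 20.0533

Cross-section at t=0.81: each vertex is (1-t)·p0[i] + t·p1[i].
  v1: (1-0.81)·(4.04,0.25) + 0.81·(4.05,-0.65) = (4.0481,-0.4790)
  v2: (1-0.81)·(3.03,2.63) + 0.81·(3.93,1.42) = (3.7590,1.6499)
  v3: (1-0.81)·(-2.03,4.01) + 0.81·(-0.02,1.91) = (-0.4019,2.3090)
  v4: (1-0.81)·(-2.54,-0.26) + 0.81·(-2.19,-1.18) = (-2.2565,-1.0052)
  v5: (1-0.81)·(-2.58,-0.97) + 0.81·(-1.68,-1.96) = (-1.8510,-1.7719)
  v6: (1-0.81)·(-0.59,-4.18) + 0.81·(0.84,-4.53) = (0.5683,-4.4635)
  v7: (1-0.81)·(1.6,-3.45) + 0.81·(2.49,-3.25) = (2.3209,-3.2880)
Perimeter = Σ |v_{i+1} − v_i|:
  edge 1→2: √(-0.2891² + 2.1289²) = 2.1484 (running 2.1484)
  edge 2→3: √(-4.1609² + 0.6591²) = 4.2128 (running 6.3612)
  edge 3→4: √(-1.8546² + -3.3142²) = 3.7978 (running 10.1590)
  edge 4→5: √(0.4055² + -0.7667²) = 0.8673 (running 11.0264)
  edge 5→6: √(2.4193² + -2.6916²) = 3.6191 (running 14.6454)
  edge 6→7: √(1.7526² + 1.1755²) = 2.1103 (running 16.7558)
  edge 7→1: √(1.7272² + 2.8090²) = 3.2975 (running 20.0533)
Perimeter = 20.0533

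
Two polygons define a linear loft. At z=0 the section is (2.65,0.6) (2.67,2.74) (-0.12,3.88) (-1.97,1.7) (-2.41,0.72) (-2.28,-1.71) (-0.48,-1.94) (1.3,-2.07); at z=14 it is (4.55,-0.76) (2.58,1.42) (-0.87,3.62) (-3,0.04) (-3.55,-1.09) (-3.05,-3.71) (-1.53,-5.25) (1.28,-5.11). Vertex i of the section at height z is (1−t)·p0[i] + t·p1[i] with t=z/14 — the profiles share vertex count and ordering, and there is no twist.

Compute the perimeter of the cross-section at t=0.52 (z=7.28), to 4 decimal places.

Cross-section at t=0.52: each vertex is (1-t)·p0[i] + t·p1[i].
  v1: (1-0.52)·(2.65,0.6) + 0.52·(4.55,-0.76) = (3.6380,-0.1072)
  v2: (1-0.52)·(2.67,2.74) + 0.52·(2.58,1.42) = (2.6232,2.0536)
  v3: (1-0.52)·(-0.12,3.88) + 0.52·(-0.87,3.62) = (-0.5100,3.7448)
  v4: (1-0.52)·(-1.97,1.7) + 0.52·(-3,0.04) = (-2.5056,0.8368)
  v5: (1-0.52)·(-2.41,0.72) + 0.52·(-3.55,-1.09) = (-3.0028,-0.2212)
  v6: (1-0.52)·(-2.28,-1.71) + 0.52·(-3.05,-3.71) = (-2.6804,-2.7500)
  v7: (1-0.52)·(-0.48,-1.94) + 0.52·(-1.53,-5.25) = (-1.0260,-3.6612)
  v8: (1-0.52)·(1.3,-2.07) + 0.52·(1.28,-5.11) = (1.2896,-3.6508)
Perimeter = Σ |v_{i+1} − v_i|:
  edge 1→2: √(-1.0148² + 2.1608²) = 2.3872 (running 2.3872)
  edge 2→3: √(-3.1332² + 1.6912²) = 3.5605 (running 5.9477)
  edge 3→4: √(-1.9956² + -2.9080²) = 3.5269 (running 9.4746)
  edge 4→5: √(-0.4972² + -1.0580²) = 1.1690 (running 10.6436)
  edge 5→6: √(0.3224² + -2.5288²) = 2.5493 (running 13.1929)
  edge 6→7: √(1.6544² + -0.9112²) = 1.8887 (running 15.0816)
  edge 7→8: √(2.3156² + 0.0104²) = 2.3156 (running 17.3972)
  edge 8→1: √(2.3484² + 3.5436²) = 4.2511 (running 21.6484)
Perimeter = 21.6484

Perimeter at t=0.52: 21.6484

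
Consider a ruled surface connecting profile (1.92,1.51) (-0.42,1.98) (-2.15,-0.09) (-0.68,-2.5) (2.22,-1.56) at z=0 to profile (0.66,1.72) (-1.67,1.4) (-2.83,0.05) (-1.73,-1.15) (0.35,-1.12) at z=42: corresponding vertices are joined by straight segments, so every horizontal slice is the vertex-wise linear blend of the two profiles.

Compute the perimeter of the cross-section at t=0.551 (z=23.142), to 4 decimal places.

Perimeter at t=0.551: 12.1119

Cross-section at t=0.551: each vertex is (1-t)·p0[i] + t·p1[i].
  v1: (1-0.551)·(1.92,1.51) + 0.551·(0.66,1.72) = (1.2257,1.6257)
  v2: (1-0.551)·(-0.42,1.98) + 0.551·(-1.67,1.4) = (-1.1088,1.6604)
  v3: (1-0.551)·(-2.15,-0.09) + 0.551·(-2.83,0.05) = (-2.5247,-0.0129)
  v4: (1-0.551)·(-0.68,-2.5) + 0.551·(-1.73,-1.15) = (-1.2586,-1.7561)
  v5: (1-0.551)·(2.22,-1.56) + 0.551·(0.35,-1.12) = (1.1896,-1.3176)
Perimeter = Σ |v_{i+1} − v_i|:
  edge 1→2: √(-2.3345² + 0.0347²) = 2.3347 (running 2.3347)
  edge 2→3: √(-1.4159² + -1.6733²) = 2.1920 (running 4.5267)
  edge 3→4: √(1.2661² + -1.7433²) = 2.1546 (running 6.6813)
  edge 4→5: √(2.4482² + 0.4386²) = 2.4872 (running 9.1684)
  edge 5→1: √(0.0361² + 2.9433²) = 2.9435 (running 12.1119)
Perimeter = 12.1119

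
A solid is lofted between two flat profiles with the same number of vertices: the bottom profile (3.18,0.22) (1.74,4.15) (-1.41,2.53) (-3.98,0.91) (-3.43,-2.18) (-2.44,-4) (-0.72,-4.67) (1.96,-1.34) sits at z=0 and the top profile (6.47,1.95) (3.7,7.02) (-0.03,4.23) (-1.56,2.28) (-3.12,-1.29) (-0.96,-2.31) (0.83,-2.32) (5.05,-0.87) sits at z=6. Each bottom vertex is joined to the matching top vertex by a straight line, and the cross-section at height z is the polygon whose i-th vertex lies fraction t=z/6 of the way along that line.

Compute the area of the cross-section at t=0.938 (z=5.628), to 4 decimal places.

Cross-section at t=0.938: each vertex is (1-t)·p0[i] + t·p1[i].
  v1: (1-0.938)·(3.18,0.22) + 0.938·(6.47,1.95) = (6.2660,1.8427)
  v2: (1-0.938)·(1.74,4.15) + 0.938·(3.7,7.02) = (3.5785,6.8421)
  v3: (1-0.938)·(-1.41,2.53) + 0.938·(-0.03,4.23) = (-0.1156,4.1246)
  v4: (1-0.938)·(-3.98,0.91) + 0.938·(-1.56,2.28) = (-1.7100,2.1951)
  v5: (1-0.938)·(-3.43,-2.18) + 0.938·(-3.12,-1.29) = (-3.1392,-1.3452)
  v6: (1-0.938)·(-2.44,-4) + 0.938·(-0.96,-2.31) = (-1.0518,-2.4148)
  v7: (1-0.938)·(-0.72,-4.67) + 0.938·(0.83,-2.32) = (0.7339,-2.4657)
  v8: (1-0.938)·(1.96,-1.34) + 0.938·(5.05,-0.87) = (4.8584,-0.8991)
Shoelace sum Σ(x_i·y_{i+1} − x_{i+1}·y_i):
  i=1: 6.2660·6.8421 − 3.5785·1.8427 = +36.2783 (running +36.2783)
  i=2: 3.5785·4.1246 − -0.1156·6.8421 = +15.5505 (running +51.8287)
  i=3: -0.1156·2.1951 − -1.7100·4.1246 = +6.7996 (running +58.6283)
  i=4: -1.7100·-1.3452 − -3.1392·2.1951 = +9.1911 (running +67.8194)
  i=5: -3.1392·-2.4148 − -1.0518·-1.3452 = +6.1657 (running +73.9851)
  i=6: -1.0518·-2.4657 − 0.7339·-2.4148 = +4.3655 (running +78.3507)
  i=7: 0.7339·-0.8991 − 4.8584·-2.4657 = +11.3195 (running +89.6702)
  i=8: 4.8584·1.8427 − 6.2660·-0.8991 = +14.5868 (running +104.2570)
Area = |Σ|/2 = |104.2570|/2 = 52.1285

Area at t=0.938: 52.1285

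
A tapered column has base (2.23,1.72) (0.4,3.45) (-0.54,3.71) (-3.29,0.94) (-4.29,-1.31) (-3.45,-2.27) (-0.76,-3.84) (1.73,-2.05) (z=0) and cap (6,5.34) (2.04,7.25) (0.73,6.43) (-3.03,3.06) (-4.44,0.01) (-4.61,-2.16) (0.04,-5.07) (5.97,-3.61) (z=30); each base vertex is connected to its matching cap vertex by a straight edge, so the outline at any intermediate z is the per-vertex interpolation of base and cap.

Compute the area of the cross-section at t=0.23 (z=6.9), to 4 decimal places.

Cross-section at t=0.23: each vertex is (1-t)·p0[i] + t·p1[i].
  v1: (1-0.23)·(2.23,1.72) + 0.23·(6,5.34) = (3.0971,2.5526)
  v2: (1-0.23)·(0.4,3.45) + 0.23·(2.04,7.25) = (0.7772,4.3240)
  v3: (1-0.23)·(-0.54,3.71) + 0.23·(0.73,6.43) = (-0.2479,4.3356)
  v4: (1-0.23)·(-3.29,0.94) + 0.23·(-3.03,3.06) = (-3.2302,1.4276)
  v5: (1-0.23)·(-4.29,-1.31) + 0.23·(-4.44,0.01) = (-4.3245,-1.0064)
  v6: (1-0.23)·(-3.45,-2.27) + 0.23·(-4.61,-2.16) = (-3.7168,-2.2447)
  v7: (1-0.23)·(-0.76,-3.84) + 0.23·(0.04,-5.07) = (-0.5760,-4.1229)
  v8: (1-0.23)·(1.73,-2.05) + 0.23·(5.97,-3.61) = (2.7052,-2.4088)
Shoelace sum Σ(x_i·y_{i+1} − x_{i+1}·y_i):
  i=1: 3.0971·4.3240 − 0.7772·2.5526 = +11.4080 (running +11.4080)
  i=2: 0.7772·4.3356 − -0.2479·4.3240 = +4.4415 (running +15.8495)
  i=3: -0.2479·1.4276 − -3.2302·4.3356 = +13.6510 (running +29.5005)
  i=4: -3.2302·-1.0064 − -4.3245·1.4276 = +9.4245 (running +38.9250)
  i=5: -4.3245·-2.2447 − -3.7168·-1.0064 = +5.9666 (running +44.8916)
  i=6: -3.7168·-4.1229 − -0.5760·-2.2447 = +14.0310 (running +58.9227)
  i=7: -0.5760·-2.4088 − 2.7052·-4.1229 = +12.5407 (running +71.4634)
  i=8: 2.7052·2.5526 − 3.0971·-2.4088 = +14.3656 (running +85.8290)
Area = |Σ|/2 = |85.8290|/2 = 42.9145

Area at t=0.23: 42.9145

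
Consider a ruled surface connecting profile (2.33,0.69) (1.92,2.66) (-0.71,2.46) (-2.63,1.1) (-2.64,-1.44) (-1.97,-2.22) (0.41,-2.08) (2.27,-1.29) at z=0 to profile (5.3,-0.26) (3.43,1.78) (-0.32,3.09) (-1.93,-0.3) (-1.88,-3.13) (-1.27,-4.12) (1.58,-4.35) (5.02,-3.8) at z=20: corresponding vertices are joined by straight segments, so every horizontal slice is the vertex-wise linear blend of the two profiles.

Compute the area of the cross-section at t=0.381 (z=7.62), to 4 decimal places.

Cross-section at t=0.381: each vertex is (1-t)·p0[i] + t·p1[i].
  v1: (1-0.381)·(2.33,0.69) + 0.381·(5.3,-0.26) = (3.4616,0.3280)
  v2: (1-0.381)·(1.92,2.66) + 0.381·(3.43,1.78) = (2.4953,2.3247)
  v3: (1-0.381)·(-0.71,2.46) + 0.381·(-0.32,3.09) = (-0.5614,2.7000)
  v4: (1-0.381)·(-2.63,1.1) + 0.381·(-1.93,-0.3) = (-2.3633,0.5666)
  v5: (1-0.381)·(-2.64,-1.44) + 0.381·(-1.88,-3.13) = (-2.3504,-2.0839)
  v6: (1-0.381)·(-1.97,-2.22) + 0.381·(-1.27,-4.12) = (-1.7033,-2.9439)
  v7: (1-0.381)·(0.41,-2.08) + 0.381·(1.58,-4.35) = (0.8558,-2.9449)
  v8: (1-0.381)·(2.27,-1.29) + 0.381·(5.02,-3.8) = (3.3177,-2.2463)
Shoelace sum Σ(x_i·y_{i+1} − x_{i+1}·y_i):
  i=1: 3.4616·2.3247 − 2.4953·0.3280 = +7.2286 (running +7.2286)
  i=2: 2.4953·2.7000 − -0.5614·2.3247 = +8.0425 (running +15.2711)
  i=3: -0.5614·0.5666 − -2.3633·2.7000 = +6.0629 (running +21.3340)
  i=4: -2.3633·-2.0839 − -2.3504·0.5666 = +6.2566 (running +27.5906)
  i=5: -2.3504·-2.9439 − -1.7033·-2.0839 = +3.3700 (running +30.9606)
  i=6: -1.7033·-2.9449 − 0.8558·-2.9439 = +7.5353 (running +38.4959)
  i=7: 0.8558·-2.2463 − 3.3177·-2.9449 = +7.8480 (running +46.3439)
  i=8: 3.3177·0.3280 − 3.4616·-2.2463 = +8.8641 (running +55.2081)
Area = |Σ|/2 = |55.2081|/2 = 27.6040

Area at t=0.381: 27.6040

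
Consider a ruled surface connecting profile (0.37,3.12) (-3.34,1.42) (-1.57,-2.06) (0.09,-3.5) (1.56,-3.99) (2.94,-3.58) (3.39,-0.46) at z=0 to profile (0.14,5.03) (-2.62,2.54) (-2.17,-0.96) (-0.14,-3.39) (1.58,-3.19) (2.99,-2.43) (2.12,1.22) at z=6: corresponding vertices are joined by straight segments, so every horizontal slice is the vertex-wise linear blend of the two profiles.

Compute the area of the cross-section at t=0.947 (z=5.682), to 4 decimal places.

Area at t=0.947: 29.7773

Cross-section at t=0.947: each vertex is (1-t)·p0[i] + t·p1[i].
  v1: (1-0.947)·(0.37,3.12) + 0.947·(0.14,5.03) = (0.1522,4.9288)
  v2: (1-0.947)·(-3.34,1.42) + 0.947·(-2.62,2.54) = (-2.6582,2.4806)
  v3: (1-0.947)·(-1.57,-2.06) + 0.947·(-2.17,-0.96) = (-2.1382,-1.0183)
  v4: (1-0.947)·(0.09,-3.5) + 0.947·(-0.14,-3.39) = (-0.1278,-3.3958)
  v5: (1-0.947)·(1.56,-3.99) + 0.947·(1.58,-3.19) = (1.5789,-3.2324)
  v6: (1-0.947)·(2.94,-3.58) + 0.947·(2.99,-2.43) = (2.9874,-2.4910)
  v7: (1-0.947)·(3.39,-0.46) + 0.947·(2.12,1.22) = (2.1873,1.1310)
Shoelace sum Σ(x_i·y_{i+1} − x_{i+1}·y_i):
  i=1: 0.1522·2.4806 − -2.6582·4.9288 = +13.4790 (running +13.4790)
  i=2: -2.6582·-1.0183 − -2.1382·2.4806 = +8.0109 (running +21.4899)
  i=3: -2.1382·-3.3958 − -0.1278·-1.0183 = +7.1308 (running +28.6207)
  i=4: -0.1278·-3.2324 − 1.5789·-3.3958 = +5.7749 (running +34.3957)
  i=5: 1.5789·-2.4910 − 2.9874·-3.2324 = +5.7232 (running +40.1189)
  i=6: 2.9874·1.1310 − 2.1873·-2.4910 = +8.8271 (running +48.9460)
  i=7: 2.1873·4.9288 − 0.1522·1.1310 = +10.6086 (running +59.5546)
Area = |Σ|/2 = |59.5546|/2 = 29.7773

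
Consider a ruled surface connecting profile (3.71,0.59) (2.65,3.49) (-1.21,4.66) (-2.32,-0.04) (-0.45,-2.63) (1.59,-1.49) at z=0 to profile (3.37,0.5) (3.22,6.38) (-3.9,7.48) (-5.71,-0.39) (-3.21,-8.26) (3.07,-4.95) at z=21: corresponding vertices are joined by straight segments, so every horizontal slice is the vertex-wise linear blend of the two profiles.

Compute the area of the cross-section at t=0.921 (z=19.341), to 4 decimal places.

Cross-section at t=0.921: each vertex is (1-t)·p0[i] + t·p1[i].
  v1: (1-0.921)·(3.71,0.59) + 0.921·(3.37,0.5) = (3.3969,0.5071)
  v2: (1-0.921)·(2.65,3.49) + 0.921·(3.22,6.38) = (3.1750,6.1517)
  v3: (1-0.921)·(-1.21,4.66) + 0.921·(-3.9,7.48) = (-3.6875,7.2572)
  v4: (1-0.921)·(-2.32,-0.04) + 0.921·(-5.71,-0.39) = (-5.4422,-0.3624)
  v5: (1-0.921)·(-0.45,-2.63) + 0.921·(-3.21,-8.26) = (-2.9920,-7.8152)
  v6: (1-0.921)·(1.59,-1.49) + 0.921·(3.07,-4.95) = (2.9531,-4.6767)
Shoelace sum Σ(x_i·y_{i+1} − x_{i+1}·y_i):
  i=1: 3.3969·6.1517 − 3.1750·0.5071 = +19.2864 (running +19.2864)
  i=2: 3.1750·7.2572 − -3.6875·6.1517 = +45.7258 (running +65.0121)
  i=3: -3.6875·-0.3624 − -5.4422·7.2572 = +40.8313 (running +105.8435)
  i=4: -5.4422·-7.8152 − -2.9920·-0.3624 = +41.4478 (running +147.2913)
  i=5: -2.9920·-4.6767 − 2.9531·-7.8152 = +37.0714 (running +184.3627)
  i=6: 2.9531·0.5071 − 3.3969·-4.6767 = +17.3835 (running +201.7462)
Area = |Σ|/2 = |201.7462|/2 = 100.8731

Area at t=0.921: 100.8731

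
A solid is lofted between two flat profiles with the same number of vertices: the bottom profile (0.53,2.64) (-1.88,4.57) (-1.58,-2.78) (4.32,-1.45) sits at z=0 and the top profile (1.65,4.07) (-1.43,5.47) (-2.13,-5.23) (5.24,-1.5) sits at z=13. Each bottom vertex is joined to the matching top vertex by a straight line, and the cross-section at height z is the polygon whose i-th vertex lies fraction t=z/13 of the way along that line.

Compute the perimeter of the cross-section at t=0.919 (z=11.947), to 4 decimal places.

Perimeter at t=0.919: 28.4014

Cross-section at t=0.919: each vertex is (1-t)·p0[i] + t·p1[i].
  v1: (1-0.919)·(0.53,2.64) + 0.919·(1.65,4.07) = (1.5593,3.9542)
  v2: (1-0.919)·(-1.88,4.57) + 0.919·(-1.43,5.47) = (-1.4665,5.3971)
  v3: (1-0.919)·(-1.58,-2.78) + 0.919·(-2.13,-5.23) = (-2.0854,-5.0316)
  v4: (1-0.919)·(4.32,-1.45) + 0.919·(5.24,-1.5) = (5.1655,-1.4960)
Perimeter = Σ |v_{i+1} − v_i|:
  edge 1→2: √(-3.0257² + 1.4429²) = 3.3522 (running 3.3522)
  edge 2→3: √(-0.6190² + -10.4287²) = 10.4470 (running 13.7992)
  edge 3→4: √(7.2509² + 3.5356²) = 8.0670 (running 21.8662)
  edge 4→1: √(-3.6062² + 5.4501²) = 6.5352 (running 28.4014)
Perimeter = 28.4014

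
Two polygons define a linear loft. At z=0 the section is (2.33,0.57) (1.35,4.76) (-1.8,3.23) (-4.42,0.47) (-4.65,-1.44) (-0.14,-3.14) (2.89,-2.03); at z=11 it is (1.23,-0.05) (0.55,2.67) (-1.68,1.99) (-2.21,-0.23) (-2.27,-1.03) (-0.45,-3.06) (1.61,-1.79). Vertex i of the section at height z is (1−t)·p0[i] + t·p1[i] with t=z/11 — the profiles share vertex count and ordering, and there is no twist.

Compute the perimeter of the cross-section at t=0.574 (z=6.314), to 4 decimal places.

Cross-section at t=0.574: each vertex is (1-t)·p0[i] + t·p1[i].
  v1: (1-0.574)·(2.33,0.57) + 0.574·(1.23,-0.05) = (1.6986,0.2141)
  v2: (1-0.574)·(1.35,4.76) + 0.574·(0.55,2.67) = (0.8908,3.5603)
  v3: (1-0.574)·(-1.8,3.23) + 0.574·(-1.68,1.99) = (-1.7311,2.5182)
  v4: (1-0.574)·(-4.42,0.47) + 0.574·(-2.21,-0.23) = (-3.1515,0.0682)
  v5: (1-0.574)·(-4.65,-1.44) + 0.574·(-2.27,-1.03) = (-3.2839,-1.2047)
  v6: (1-0.574)·(-0.14,-3.14) + 0.574·(-0.45,-3.06) = (-0.3179,-3.0941)
  v7: (1-0.574)·(2.89,-2.03) + 0.574·(1.61,-1.79) = (2.1553,-1.8922)
Perimeter = Σ |v_{i+1} − v_i|:
  edge 1→2: √(-0.8078² + 3.3462²) = 3.4423 (running 3.4423)
  edge 2→3: √(-2.6219² + -1.0421²) = 2.8214 (running 6.2638)
  edge 3→4: √(-1.4203² + -2.4500²) = 2.8320 (running 9.0957)
  edge 4→5: √(-0.1324² + -1.2729²) = 1.2797 (running 10.3755)
  edge 5→6: √(2.9659² + -1.8894²) = 3.5166 (running 13.8921)
  edge 6→7: √(2.4732² + 1.2018²) = 2.7498 (running 16.6419)
  edge 7→1: √(-0.4567² + 2.1064²) = 2.1553 (running 18.7972)
Perimeter = 18.7972

Perimeter at t=0.574: 18.7972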